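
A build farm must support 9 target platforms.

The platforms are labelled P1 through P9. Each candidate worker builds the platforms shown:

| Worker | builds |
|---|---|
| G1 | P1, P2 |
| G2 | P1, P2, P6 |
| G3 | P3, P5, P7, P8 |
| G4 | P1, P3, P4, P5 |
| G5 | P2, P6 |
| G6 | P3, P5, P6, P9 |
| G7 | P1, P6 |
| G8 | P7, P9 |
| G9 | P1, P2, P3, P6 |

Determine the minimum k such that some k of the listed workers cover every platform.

Take {G2, G3, G4, G8}. Their union is {P1, P2, P3, P4, P5, P6, P7, P8, P9}, which is all 9 platforms.
Only G4 contains P4, so G4 is forced; the remaining 5 platforms need at least 3 more workers (each remaining worker adds at most 2) — so at least 4 workers are needed, and 4 is optimal.

4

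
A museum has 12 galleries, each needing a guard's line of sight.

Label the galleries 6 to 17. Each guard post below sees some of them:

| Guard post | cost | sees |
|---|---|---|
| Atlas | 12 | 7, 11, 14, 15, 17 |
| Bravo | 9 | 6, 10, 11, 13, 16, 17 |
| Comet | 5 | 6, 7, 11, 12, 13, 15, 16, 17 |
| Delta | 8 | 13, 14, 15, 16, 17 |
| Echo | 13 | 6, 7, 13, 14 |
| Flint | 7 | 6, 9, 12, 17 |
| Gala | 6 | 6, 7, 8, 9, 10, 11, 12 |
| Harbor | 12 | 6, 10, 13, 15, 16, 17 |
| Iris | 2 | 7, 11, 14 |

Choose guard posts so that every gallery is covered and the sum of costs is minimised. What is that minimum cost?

13

Comet, Gala, Iris together cover every gallery (Comet ∪ Gala ∪ Iris = {6, 7, 8, 9, 10, 11, 12, 13, 14, 15, 16, 17}); total cost 5 + 6 + 2 = 13.
No covering selection has total cost below 13.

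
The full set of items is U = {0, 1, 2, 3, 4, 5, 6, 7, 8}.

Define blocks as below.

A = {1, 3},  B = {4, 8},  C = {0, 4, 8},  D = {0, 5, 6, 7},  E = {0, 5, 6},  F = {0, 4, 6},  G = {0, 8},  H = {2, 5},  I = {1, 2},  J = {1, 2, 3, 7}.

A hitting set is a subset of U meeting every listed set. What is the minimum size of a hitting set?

The 4 items {1, 5, 6, 8} hit every block.
No choice of 3 items meets every block, so 4 is the minimum.

4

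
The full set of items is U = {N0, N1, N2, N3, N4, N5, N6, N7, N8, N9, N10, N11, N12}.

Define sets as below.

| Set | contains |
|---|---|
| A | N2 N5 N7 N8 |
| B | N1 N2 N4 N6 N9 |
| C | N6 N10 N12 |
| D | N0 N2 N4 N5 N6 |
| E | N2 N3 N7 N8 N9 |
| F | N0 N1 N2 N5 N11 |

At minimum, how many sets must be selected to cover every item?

C and D and E and F together: C ∪ D ∪ E ∪ F = {N0, N1, N2, N3, N4, N5, N6, N7, N8, N9, N10, N11, N12} — every item is covered.
No 3 of the 6 sets cover everything (all 20 combinations miss at least one item), so 4 is optimal.

4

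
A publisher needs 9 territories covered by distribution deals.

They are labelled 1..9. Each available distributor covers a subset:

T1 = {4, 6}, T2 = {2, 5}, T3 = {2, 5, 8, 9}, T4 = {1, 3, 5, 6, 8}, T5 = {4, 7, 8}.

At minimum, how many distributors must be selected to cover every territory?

Take {T3, T4, T5}. Their union is {1, 2, 3, 4, 5, 6, 7, 8, 9}, which is all 9 territories.
Only T4 contains 1, so T4 is forced; the remaining 4 territories need at least 2 more distributors (each remaining distributor adds at most 2) — so at least 3 distributors are needed, and 3 is optimal.

3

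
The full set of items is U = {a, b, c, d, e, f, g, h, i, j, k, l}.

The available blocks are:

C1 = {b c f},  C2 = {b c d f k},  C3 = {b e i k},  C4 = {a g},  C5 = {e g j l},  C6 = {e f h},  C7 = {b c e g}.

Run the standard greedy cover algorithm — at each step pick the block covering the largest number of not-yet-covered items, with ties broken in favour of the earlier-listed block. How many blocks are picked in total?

5

Greedy: pick C2 (covers 5 new) → pick C5 (covers 4 new) → pick C3 (covers 1 new) → pick C4 (covers 1 new) → pick C6 (covers 1 new). Total picks: 5.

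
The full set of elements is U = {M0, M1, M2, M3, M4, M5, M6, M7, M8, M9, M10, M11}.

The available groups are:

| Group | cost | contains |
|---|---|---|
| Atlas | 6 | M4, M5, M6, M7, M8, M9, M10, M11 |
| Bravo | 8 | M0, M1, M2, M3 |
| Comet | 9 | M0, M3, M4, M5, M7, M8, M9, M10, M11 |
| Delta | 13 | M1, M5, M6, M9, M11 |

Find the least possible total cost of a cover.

Atlas, Bravo together cover every element (Atlas ∪ Bravo = {M0, M1, M2, M3, M4, M5, M6, M7, M8, M9, M10, M11}); total cost 6 + 8 = 14.
No covering selection has total cost below 14.

14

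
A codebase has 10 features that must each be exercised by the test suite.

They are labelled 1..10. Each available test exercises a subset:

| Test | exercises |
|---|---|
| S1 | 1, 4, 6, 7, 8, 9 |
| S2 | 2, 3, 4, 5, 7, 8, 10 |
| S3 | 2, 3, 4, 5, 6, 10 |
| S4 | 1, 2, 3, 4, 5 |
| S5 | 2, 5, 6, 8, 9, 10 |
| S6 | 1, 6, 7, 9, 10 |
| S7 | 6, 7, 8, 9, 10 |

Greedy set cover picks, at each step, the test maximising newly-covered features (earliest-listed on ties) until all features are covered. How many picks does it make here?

Greedy: pick S2 (covers 7 new) → pick S1 (covers 3 new). Total picks: 2.

2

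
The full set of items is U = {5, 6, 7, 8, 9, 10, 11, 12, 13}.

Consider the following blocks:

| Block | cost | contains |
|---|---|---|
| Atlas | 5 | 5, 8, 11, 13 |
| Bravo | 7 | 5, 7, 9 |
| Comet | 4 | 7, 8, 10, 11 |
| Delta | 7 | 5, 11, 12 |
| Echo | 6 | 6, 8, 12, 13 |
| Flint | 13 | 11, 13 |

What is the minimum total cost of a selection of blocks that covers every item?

17

Bravo, Comet, Echo together cover every item (Bravo ∪ Comet ∪ Echo = {5, 6, 7, 8, 9, 10, 11, 12, 13}); total cost 7 + 4 + 6 = 17.
No covering selection has total cost below 17.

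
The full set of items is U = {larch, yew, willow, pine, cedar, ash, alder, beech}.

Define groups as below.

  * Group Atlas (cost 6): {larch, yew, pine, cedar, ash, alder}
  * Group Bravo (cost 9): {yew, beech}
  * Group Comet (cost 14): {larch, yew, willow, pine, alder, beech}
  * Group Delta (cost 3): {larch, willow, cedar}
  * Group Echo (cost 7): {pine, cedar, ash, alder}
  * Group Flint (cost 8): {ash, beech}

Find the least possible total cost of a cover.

17

Atlas, Delta, Flint together cover every item (Atlas ∪ Delta ∪ Flint = {larch, yew, willow, pine, cedar, ash, alder, beech}); total cost 6 + 3 + 8 = 17.
No covering selection has total cost below 17.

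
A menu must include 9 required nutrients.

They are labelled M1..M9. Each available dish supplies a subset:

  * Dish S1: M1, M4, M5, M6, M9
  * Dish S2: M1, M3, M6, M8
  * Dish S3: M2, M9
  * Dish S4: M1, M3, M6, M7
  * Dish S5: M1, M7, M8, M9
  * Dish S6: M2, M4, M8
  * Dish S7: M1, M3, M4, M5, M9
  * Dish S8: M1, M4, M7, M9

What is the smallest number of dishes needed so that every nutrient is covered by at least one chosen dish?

3

S4 and S6 and S7 together: S4 ∪ S6 ∪ S7 = {M1, M2, M3, M4, M5, M6, M7, M8, M9} — every nutrient is covered.
No 2 of the 8 dishes cover everything (all 28 combinations miss at least one nutrient), so 3 is optimal.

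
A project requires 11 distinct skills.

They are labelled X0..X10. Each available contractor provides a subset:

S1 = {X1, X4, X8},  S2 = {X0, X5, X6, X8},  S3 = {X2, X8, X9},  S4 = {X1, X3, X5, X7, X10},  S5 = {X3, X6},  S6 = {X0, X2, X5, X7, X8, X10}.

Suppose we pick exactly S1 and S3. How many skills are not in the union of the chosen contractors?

Union of S1, S3 = {X1, X2, X4, X8, X9}.
Not covered: X0, X3, X5, X6, X7, X10 — 6 skills.

6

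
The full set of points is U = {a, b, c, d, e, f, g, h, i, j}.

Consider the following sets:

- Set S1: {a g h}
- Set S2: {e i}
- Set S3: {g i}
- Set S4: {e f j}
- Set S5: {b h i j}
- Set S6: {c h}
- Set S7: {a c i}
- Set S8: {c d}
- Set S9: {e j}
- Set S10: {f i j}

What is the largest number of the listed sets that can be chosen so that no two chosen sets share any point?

S3, S6, S9 are pairwise disjoint (S3={g,i}; S6={c,h}; S9={e,j}).
Every remaining set overlaps one of these, and no 4 of the listed sets are pairwise disjoint, so 3 is the maximum.

3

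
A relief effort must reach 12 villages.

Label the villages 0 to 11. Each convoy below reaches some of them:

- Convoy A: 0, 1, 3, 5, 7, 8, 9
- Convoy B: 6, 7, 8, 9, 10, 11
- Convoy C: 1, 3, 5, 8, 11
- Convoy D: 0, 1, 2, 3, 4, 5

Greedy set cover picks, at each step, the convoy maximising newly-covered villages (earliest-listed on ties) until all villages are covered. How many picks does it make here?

Greedy: pick A (covers 7 new) → pick B (covers 3 new) → pick D (covers 2 new). Total picks: 3.
(The true minimum cover uses only 2 convoys, so greedy is not optimal here.)

3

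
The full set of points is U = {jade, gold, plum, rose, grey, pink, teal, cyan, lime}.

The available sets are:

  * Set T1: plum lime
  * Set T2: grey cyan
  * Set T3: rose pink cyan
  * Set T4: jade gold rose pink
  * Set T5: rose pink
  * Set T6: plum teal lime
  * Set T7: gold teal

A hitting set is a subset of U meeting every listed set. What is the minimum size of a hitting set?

Take H = {grey, pink, teal, lime}. Each listed set contains at least one of these, so H is a hitting set of size 4.
The sets T1, T2, T5, T7 are pairwise disjoint, so any hitting set needs a separate point for each — at least 4. Hence 4 is optimal.

4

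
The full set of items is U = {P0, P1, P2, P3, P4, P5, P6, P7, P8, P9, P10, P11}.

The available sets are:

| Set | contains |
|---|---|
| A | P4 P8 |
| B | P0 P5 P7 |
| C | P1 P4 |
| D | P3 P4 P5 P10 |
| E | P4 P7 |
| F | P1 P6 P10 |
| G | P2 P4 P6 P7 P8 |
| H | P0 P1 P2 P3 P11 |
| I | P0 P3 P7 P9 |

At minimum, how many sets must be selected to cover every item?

4

D, G, H, and I cover everything between them: the union {P0, P1, P2, P3, P4, P5, P6, P7, P8, P9, P10, P11} is all of U.
No 3 of the 9 sets cover everything (all 84 combinations miss at least one item), so 4 is optimal.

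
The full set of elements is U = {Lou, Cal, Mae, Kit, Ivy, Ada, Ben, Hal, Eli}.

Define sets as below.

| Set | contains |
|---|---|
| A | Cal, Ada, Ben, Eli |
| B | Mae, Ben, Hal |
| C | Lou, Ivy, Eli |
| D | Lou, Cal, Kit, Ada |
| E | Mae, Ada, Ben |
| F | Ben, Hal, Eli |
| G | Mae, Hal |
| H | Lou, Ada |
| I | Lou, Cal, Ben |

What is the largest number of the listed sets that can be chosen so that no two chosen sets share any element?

D, G are pairwise disjoint (D={Lou,Cal,Kit,Ada}; G={Mae,Hal}).
Every remaining set overlaps one of these, and no 3 of the listed sets are pairwise disjoint, so 2 is the maximum.

2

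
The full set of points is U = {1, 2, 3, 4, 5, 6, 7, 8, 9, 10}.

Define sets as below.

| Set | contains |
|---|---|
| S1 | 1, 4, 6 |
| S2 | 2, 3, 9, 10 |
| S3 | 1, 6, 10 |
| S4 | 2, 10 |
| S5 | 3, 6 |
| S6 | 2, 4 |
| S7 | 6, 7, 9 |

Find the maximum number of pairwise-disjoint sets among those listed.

2

S1, S2 are pairwise disjoint (S1={1,4,6}; S2={2,3,9,10}).
Every remaining set overlaps one of these, and no 3 of the listed sets are pairwise disjoint, so 2 is the maximum.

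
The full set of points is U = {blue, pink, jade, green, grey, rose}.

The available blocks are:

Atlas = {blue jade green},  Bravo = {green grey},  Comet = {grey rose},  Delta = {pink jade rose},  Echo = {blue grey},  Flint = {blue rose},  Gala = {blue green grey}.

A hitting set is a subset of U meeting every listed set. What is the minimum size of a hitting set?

Take H = {blue, jade, grey}. Each listed block contains at least one of these, so H is a hitting set of size 3.
No choice of 2 points meets every block, so 3 is the minimum.

3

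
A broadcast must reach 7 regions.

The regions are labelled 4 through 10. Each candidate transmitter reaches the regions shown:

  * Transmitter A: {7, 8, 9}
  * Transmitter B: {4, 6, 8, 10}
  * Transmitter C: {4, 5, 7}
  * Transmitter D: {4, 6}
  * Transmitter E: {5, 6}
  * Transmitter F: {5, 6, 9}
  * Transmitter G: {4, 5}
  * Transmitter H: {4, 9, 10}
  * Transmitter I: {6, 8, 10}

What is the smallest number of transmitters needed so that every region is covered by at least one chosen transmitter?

Take {C, F, I}. Their union is {4, 5, 6, 7, 8, 9, 10}, which is all 7 regions.
No 2 of the 9 transmitters cover everything (all 36 combinations miss at least one region), so 3 is optimal.

3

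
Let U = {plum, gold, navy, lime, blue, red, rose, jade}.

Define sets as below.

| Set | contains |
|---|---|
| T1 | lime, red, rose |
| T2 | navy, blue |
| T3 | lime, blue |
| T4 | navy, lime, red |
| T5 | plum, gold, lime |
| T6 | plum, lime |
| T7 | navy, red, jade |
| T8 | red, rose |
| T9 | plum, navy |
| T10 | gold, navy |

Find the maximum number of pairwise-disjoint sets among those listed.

3

T2, T5, T8 are pairwise disjoint (T2={navy,blue}; T5={plum,gold,lime}; T8={red,rose}).
Every remaining set overlaps one of these, and no 4 of the listed sets are pairwise disjoint, so 3 is the maximum.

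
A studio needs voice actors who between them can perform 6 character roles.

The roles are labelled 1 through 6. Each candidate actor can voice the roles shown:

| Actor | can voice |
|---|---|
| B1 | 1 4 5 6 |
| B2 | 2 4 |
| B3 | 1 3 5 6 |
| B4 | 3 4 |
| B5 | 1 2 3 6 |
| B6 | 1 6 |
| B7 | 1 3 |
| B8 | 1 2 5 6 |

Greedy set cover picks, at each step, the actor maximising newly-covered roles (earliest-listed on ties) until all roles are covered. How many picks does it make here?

Greedy: pick B1 (covers 4 new) → pick B5 (covers 2 new). Total picks: 2.

2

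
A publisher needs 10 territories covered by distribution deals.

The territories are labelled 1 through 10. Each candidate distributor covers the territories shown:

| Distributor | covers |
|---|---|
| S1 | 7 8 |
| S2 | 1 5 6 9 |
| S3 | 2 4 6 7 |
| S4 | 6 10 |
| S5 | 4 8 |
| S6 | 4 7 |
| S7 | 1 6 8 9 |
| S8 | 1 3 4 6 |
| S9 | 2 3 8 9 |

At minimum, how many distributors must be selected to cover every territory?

S2 and S4 and S6 and S9 together: S2 ∪ S4 ∪ S6 ∪ S9 = {1, 2, 3, 4, 5, 6, 7, 8, 9, 10} — every territory is covered.
No 3 of the 9 distributors cover everything (all 84 combinations miss at least one territory), so 4 is optimal.

4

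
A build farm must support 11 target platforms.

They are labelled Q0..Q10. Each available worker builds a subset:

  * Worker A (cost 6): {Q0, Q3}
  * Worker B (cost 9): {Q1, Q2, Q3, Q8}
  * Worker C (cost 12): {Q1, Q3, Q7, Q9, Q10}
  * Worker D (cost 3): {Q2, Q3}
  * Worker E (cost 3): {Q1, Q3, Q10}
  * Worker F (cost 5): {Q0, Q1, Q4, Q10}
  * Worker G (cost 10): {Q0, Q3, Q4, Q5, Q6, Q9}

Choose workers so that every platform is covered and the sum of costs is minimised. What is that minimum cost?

31

B, C, G together cover every platform (B ∪ C ∪ G = {Q0, Q1, Q2, Q3, Q4, Q5, Q6, Q7, Q8, Q9, Q10}); total cost 9 + 12 + 10 = 31.
The greedy pick E, G, D, B, C costs 37; no covering selection beats 31.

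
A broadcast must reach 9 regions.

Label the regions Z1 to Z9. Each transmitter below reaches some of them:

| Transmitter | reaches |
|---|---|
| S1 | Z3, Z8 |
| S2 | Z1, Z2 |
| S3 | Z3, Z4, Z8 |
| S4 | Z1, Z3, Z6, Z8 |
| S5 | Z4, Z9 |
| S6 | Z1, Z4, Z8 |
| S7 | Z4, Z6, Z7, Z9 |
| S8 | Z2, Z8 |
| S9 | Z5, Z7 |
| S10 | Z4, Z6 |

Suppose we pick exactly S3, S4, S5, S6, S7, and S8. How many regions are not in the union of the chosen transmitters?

Union of S3, S4, S5, S6, S7, S8 = {Z1, Z2, Z3, Z4, Z6, Z7, Z8, Z9}.
Not covered: Z5 — 1 region.

1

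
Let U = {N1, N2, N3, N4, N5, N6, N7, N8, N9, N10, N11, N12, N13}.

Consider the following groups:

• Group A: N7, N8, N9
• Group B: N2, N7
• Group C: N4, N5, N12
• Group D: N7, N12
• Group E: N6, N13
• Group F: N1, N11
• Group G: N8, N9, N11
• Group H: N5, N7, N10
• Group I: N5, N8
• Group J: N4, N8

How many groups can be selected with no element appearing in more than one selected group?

A, C, E, F are pairwise disjoint (A={N7,N8,N9}; C={N4,N5,N12}; E={N6,N13}; F={N1,N11}).
Every remaining group overlaps one of these, and no 5 of the listed groups are pairwise disjoint, so 4 is the maximum.

4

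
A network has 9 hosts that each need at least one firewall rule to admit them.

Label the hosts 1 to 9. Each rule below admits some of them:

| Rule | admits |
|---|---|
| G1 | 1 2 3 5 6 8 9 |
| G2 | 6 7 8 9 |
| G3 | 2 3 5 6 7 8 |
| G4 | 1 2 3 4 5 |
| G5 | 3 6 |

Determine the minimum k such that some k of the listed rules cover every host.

2

G2 and G4 together: G2 ∪ G4 = {1, 2, 3, 4, 5, 6, 7, 8, 9} — every host is covered.
No single rule has all 9 hosts (the largest, G1, has 7), so 2 is optimal.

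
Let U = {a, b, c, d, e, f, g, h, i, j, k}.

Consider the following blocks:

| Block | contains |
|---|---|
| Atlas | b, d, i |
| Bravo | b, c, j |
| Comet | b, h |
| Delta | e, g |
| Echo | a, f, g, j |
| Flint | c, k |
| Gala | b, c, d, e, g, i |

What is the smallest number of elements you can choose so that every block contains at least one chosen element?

The 3 elements {b, c, g} hit every block.
The blocks Comet, Echo, Flint are pairwise disjoint, so any hitting set needs a separate element for each — at least 3. Hence 3 is optimal.

3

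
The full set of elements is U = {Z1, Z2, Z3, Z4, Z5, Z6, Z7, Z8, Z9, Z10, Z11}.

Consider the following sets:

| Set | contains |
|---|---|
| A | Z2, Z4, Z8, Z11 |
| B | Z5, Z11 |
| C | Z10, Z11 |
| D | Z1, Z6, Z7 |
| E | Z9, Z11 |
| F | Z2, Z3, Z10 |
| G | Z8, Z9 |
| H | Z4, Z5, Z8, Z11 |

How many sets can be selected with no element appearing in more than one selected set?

B, D, F, G are pairwise disjoint (B={Z5,Z11}; D={Z1,Z6,Z7}; F={Z2,Z3,Z10}; G={Z8,Z9}).
Every remaining set overlaps one of these, and no 5 of the listed sets are pairwise disjoint, so 4 is the maximum.

4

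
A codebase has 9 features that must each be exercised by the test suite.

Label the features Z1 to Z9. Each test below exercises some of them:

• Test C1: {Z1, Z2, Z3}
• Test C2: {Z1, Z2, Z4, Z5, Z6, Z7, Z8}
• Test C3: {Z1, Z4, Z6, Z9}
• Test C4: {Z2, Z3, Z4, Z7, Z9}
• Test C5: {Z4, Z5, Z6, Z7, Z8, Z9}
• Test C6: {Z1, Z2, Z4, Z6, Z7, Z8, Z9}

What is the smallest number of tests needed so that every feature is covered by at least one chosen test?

C1 and C5 together: C1 ∪ C5 = {Z1, Z2, Z3, Z4, Z5, Z6, Z7, Z8, Z9} — every feature is covered.
No single test has all 9 features (the largest, C2, has 7), so 2 is optimal.

2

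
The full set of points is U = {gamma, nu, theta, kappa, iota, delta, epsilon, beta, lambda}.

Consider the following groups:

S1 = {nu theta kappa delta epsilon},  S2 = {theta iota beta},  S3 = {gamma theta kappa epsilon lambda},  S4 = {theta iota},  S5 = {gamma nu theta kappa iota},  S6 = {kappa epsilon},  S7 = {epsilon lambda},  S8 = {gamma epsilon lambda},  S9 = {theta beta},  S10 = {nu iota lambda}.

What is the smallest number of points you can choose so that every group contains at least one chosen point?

3

Take H = {nu, theta, epsilon}. Each listed group contains at least one of these, so H is a hitting set of size 3.
The groups S6, S9, S10 are pairwise disjoint, so any hitting set needs a separate point for each — at least 3. Hence 3 is optimal.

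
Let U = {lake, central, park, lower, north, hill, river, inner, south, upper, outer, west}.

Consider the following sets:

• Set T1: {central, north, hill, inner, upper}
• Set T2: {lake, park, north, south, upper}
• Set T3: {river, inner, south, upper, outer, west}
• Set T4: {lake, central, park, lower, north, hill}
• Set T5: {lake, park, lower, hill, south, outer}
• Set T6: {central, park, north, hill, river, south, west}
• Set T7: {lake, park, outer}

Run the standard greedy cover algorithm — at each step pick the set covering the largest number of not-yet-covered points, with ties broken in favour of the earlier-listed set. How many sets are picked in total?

Greedy: pick T6 (covers 7 new) → pick T3 (covers 3 new) → pick T4 (covers 2 new). Total picks: 3.
(The true minimum cover uses only 2 sets, so greedy is not optimal here.)

3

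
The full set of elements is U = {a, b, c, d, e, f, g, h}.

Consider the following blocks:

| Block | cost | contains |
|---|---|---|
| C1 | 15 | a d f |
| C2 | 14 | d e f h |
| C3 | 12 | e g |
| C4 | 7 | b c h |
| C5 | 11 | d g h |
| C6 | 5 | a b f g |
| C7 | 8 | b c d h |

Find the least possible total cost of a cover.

25

C3, C6, C7 together cover every element (C3 ∪ C6 ∪ C7 = {a, b, c, d, e, f, g, h}); total cost 12 + 5 + 8 = 25.
No covering selection has total cost below 25.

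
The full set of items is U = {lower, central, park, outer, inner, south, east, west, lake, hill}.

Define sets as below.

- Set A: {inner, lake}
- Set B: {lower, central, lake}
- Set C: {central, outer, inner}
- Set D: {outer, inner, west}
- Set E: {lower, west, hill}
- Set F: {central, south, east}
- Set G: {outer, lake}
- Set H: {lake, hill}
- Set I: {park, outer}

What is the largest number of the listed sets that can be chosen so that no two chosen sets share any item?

4

A, E, F, I are pairwise disjoint (A={inner,lake}; E={lower,west,hill}; F={central,south,east}; I={park,outer}).
Every remaining set overlaps one of these, and no 5 of the listed sets are pairwise disjoint, so 4 is the maximum.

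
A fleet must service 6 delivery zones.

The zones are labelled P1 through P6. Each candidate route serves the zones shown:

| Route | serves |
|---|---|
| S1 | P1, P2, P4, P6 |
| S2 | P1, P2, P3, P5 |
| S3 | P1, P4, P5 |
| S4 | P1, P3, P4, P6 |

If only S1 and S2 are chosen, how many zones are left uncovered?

Union of S1, S2 = {P1, P2, P3, P4, P5, P6} — that's every zone, so 0 are uncovered.

0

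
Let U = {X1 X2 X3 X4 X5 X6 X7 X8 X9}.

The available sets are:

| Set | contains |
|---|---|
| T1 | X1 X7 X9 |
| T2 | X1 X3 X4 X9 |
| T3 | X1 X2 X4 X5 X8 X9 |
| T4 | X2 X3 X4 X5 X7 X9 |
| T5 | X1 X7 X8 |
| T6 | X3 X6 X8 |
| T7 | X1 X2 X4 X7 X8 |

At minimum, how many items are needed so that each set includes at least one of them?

The 2 items {X1, X3} hit every set.
The sets T1, T6 are pairwise disjoint, so any hitting set needs a separate item for each — at least 2. Hence 2 is optimal.

2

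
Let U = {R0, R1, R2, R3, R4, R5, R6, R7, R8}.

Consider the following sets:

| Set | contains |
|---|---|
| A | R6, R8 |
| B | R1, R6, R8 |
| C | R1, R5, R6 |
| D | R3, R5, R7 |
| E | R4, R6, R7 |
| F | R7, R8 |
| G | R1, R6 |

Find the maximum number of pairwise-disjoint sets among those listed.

2

F, G are pairwise disjoint (F={R7,R8}; G={R1,R6}).
Every remaining set overlaps one of these, and no 3 of the listed sets are pairwise disjoint, so 2 is the maximum.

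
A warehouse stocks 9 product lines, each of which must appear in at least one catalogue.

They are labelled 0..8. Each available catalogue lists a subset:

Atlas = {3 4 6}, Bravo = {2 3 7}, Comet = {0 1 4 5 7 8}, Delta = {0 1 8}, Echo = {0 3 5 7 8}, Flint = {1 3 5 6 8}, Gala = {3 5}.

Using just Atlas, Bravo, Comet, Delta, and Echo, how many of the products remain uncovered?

Union of Atlas, Bravo, Comet, Delta, Echo = {0, 1, 2, 3, 4, 5, 6, 7, 8} — that's every product, so 0 are uncovered.

0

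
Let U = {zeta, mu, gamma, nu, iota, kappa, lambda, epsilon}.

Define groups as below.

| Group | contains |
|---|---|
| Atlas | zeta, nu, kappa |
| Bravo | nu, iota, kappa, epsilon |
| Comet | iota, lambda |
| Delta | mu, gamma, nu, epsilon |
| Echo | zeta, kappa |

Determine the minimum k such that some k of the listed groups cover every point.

Atlas, Comet, and Delta cover everything between them: the union {zeta, mu, gamma, nu, iota, kappa, lambda, epsilon} is all of U.
Only Delta contains mu, so Delta is forced; the remaining 4 points need at least 2 more groups (each remaining group adds at most 2) — so at least 3 groups are needed, and 3 is optimal.

3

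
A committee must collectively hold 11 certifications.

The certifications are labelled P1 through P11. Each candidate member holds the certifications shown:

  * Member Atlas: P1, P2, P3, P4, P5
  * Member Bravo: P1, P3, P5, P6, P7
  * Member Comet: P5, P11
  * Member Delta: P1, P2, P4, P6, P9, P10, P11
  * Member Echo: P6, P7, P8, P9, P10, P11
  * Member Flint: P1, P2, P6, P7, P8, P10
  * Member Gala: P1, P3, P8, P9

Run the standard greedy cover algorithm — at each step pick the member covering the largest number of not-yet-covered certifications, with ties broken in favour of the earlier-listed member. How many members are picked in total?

3

Greedy: pick Delta (covers 7 new) → pick Bravo (covers 3 new) → pick Echo (covers 1 new). Total picks: 3.
(The true minimum cover uses only 2 members, so greedy is not optimal here.)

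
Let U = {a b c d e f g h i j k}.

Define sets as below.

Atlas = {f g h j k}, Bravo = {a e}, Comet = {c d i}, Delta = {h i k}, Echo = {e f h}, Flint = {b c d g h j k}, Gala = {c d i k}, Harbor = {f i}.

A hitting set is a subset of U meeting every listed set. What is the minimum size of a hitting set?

3

The 3 points {a, h, i} hit every set.
The sets Atlas, Bravo, Comet are pairwise disjoint, so any hitting set needs a separate point for each — at least 3. Hence 3 is optimal.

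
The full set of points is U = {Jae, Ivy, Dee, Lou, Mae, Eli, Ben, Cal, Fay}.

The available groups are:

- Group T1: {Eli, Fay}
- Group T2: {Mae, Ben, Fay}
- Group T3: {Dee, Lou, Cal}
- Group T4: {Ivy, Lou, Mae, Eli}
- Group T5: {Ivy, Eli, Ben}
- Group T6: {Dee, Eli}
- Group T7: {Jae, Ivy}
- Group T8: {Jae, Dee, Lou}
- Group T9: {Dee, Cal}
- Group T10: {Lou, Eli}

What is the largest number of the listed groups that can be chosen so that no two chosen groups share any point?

4

T2, T7, T9, T10 are pairwise disjoint (T2={Mae,Ben,Fay}; T7={Jae,Ivy}; T9={Dee,Cal}; T10={Lou,Eli}).
Every remaining group overlaps one of these, and no 5 of the listed groups are pairwise disjoint, so 4 is the maximum.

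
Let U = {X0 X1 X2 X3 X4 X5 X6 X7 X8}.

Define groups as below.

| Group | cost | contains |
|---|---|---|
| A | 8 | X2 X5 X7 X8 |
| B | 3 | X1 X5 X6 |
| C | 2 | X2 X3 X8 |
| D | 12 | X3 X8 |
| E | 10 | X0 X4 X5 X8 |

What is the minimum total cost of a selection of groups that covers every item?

A, B, C, E together cover every item (A ∪ B ∪ C ∪ E = {X0, X1, X2, X3, X4, X5, X6, X7, X8}); total cost 8 + 3 + 2 + 10 = 23.
No covering selection has total cost below 23.

23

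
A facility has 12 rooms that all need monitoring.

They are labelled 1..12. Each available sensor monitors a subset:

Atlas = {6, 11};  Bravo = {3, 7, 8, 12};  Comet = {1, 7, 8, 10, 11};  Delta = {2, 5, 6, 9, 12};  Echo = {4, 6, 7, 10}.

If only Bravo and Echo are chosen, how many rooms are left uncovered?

Union of Bravo, Echo = {3, 4, 6, 7, 8, 10, 12}.
Not covered: 1, 2, 5, 9, 11 — 5 rooms.

5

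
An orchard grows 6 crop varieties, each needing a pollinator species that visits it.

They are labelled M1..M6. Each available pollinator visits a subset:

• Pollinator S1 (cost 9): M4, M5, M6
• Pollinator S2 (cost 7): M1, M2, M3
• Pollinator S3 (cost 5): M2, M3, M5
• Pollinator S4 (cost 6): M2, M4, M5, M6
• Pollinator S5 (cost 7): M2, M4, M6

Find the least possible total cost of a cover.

S2, S4 together cover every variety (S2 ∪ S4 = {M1, M2, M3, M4, M5, M6}); total cost 7 + 6 = 13.
No covering selection has total cost below 13.

13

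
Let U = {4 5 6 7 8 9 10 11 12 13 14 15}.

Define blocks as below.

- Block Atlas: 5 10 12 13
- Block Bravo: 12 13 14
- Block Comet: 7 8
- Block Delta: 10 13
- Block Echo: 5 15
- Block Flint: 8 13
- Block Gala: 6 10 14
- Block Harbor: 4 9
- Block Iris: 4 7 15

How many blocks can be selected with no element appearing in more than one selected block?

4

Comet, Delta, Echo, Harbor are pairwise disjoint (Comet={7,8}; Delta={10,13}; Echo={5,15}; Harbor={4,9}).
Every remaining block overlaps one of these, and no 5 of the listed blocks are pairwise disjoint, so 4 is the maximum.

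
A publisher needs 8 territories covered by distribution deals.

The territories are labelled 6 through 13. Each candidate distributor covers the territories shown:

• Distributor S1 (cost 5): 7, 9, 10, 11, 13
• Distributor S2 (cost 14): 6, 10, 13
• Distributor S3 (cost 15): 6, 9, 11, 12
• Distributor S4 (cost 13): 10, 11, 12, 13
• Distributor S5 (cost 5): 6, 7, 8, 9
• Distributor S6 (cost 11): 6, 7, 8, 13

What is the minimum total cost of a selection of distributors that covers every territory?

18

S4, S5 together cover every territory (S4 ∪ S5 = {6, 7, 8, 9, 10, 11, 12, 13}); total cost 13 + 5 = 18.
The greedy pick S1, S5, S4 costs 23; no covering selection beats 18.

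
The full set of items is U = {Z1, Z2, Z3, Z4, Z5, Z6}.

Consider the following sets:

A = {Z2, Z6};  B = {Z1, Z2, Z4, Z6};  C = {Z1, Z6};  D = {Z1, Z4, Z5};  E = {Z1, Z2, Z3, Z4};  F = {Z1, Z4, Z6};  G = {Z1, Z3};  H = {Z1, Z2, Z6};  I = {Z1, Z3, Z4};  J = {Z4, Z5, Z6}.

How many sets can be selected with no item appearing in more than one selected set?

2

G, J are pairwise disjoint (G={Z1,Z3}; J={Z4,Z5,Z6}).
Every remaining set overlaps one of these, and no 3 of the listed sets are pairwise disjoint, so 2 is the maximum.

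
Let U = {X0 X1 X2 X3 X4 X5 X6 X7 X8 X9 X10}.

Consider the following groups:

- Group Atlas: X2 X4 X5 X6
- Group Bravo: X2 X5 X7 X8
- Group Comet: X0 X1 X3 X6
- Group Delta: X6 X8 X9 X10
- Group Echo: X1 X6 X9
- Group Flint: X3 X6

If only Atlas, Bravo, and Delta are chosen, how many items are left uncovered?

3

Union of Atlas, Bravo, Delta = {X2, X4, X5, X6, X7, X8, X9, X10}.
Not covered: X0, X1, X3 — 3 items.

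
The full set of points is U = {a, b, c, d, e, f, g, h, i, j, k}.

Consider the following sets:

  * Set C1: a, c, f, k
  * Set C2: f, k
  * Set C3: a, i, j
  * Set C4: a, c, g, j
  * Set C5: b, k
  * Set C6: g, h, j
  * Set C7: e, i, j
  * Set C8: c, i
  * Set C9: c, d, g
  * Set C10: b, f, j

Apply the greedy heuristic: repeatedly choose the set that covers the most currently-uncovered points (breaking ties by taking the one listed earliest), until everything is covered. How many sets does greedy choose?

Greedy: pick C1 (covers 4 new) → pick C6 (covers 3 new) → pick C7 (covers 2 new) → pick C5 (covers 1 new) → pick C9 (covers 1 new). Total picks: 5.

5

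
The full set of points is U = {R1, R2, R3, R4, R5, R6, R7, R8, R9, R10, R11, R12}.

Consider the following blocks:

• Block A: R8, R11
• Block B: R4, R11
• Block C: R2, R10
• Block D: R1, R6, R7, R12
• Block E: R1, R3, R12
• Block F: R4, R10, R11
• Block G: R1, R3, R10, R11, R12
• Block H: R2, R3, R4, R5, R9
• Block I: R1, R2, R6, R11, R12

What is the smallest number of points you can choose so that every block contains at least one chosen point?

3

The 3 points {R1, R2, R11} hit every block.
The blocks B, C, E are pairwise disjoint, so any hitting set needs a separate point for each — at least 3. Hence 3 is optimal.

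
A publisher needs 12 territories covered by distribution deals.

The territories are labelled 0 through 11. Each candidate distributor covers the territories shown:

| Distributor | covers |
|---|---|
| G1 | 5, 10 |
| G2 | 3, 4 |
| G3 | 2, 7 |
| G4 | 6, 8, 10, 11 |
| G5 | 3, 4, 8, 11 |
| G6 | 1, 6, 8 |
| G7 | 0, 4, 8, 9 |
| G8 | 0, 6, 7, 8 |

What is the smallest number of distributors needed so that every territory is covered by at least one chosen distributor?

5

G1 and G3 and G5 and G6 and G7 together: G1 ∪ G3 ∪ G5 ∪ G6 ∪ G7 = {0, 1, 2, 3, 4, 5, 6, 7, 8, 9, 10, 11} — every territory is covered.
No 4 of the 8 distributors cover everything (all 70 combinations miss at least one territory), so 5 is optimal.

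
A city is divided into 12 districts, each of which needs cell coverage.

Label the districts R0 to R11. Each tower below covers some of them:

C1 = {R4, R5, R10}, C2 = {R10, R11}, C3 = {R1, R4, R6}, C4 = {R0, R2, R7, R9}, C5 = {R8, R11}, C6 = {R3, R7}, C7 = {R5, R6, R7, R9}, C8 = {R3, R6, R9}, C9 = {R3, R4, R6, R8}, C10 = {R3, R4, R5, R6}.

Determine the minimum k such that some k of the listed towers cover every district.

C1 and C3 and C4 and C5 and C10 together: C1 ∪ C3 ∪ C4 ∪ C5 ∪ C10 = {R0, R1, R2, R3, R4, R5, R6, R7, R8, R9, R10, R11} — every district is covered.
No 4 of the 10 towers cover everything (all 210 combinations miss at least one district), so 5 is optimal.

5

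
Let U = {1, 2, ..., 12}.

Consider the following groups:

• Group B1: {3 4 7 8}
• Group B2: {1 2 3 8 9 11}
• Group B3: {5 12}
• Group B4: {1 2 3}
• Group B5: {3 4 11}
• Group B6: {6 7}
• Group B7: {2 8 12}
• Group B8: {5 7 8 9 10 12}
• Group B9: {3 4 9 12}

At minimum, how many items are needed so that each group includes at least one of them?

Take H = {3, 6, 12}. Each listed group contains at least one of these, so H is a hitting set of size 3.
The groups B3, B5, B6 are pairwise disjoint, so any hitting set needs a separate item for each — at least 3. Hence 3 is optimal.

3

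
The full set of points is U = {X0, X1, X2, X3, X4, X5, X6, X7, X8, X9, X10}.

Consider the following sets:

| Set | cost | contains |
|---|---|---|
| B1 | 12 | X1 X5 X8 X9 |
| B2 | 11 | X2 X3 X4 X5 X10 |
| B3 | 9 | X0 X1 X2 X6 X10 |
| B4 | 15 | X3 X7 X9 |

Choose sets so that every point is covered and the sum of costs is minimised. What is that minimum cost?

47

B1, B2, B3, B4 together cover every point (B1 ∪ B2 ∪ B3 ∪ B4 = {X0, X1, X2, X3, X4, X5, X6, X7, X8, X9, X10}); total cost 12 + 11 + 9 + 15 = 47.
No covering selection has total cost below 47.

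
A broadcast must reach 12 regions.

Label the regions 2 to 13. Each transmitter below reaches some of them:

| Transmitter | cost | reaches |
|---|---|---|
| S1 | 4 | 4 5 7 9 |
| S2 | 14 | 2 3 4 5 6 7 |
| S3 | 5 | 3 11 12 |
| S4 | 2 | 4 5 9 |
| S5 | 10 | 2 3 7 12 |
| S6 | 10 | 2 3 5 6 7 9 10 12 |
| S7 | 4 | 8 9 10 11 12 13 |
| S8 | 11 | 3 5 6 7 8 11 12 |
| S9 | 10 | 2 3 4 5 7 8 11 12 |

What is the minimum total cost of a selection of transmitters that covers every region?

S4, S6, S7 together cover every region (S4 ∪ S6 ∪ S7 = {2, 3, 4, 5, 6, 7, 8, 9, 10, 11, 12, 13}); total cost 2 + 10 + 4 = 16.
No covering selection has total cost below 16.

16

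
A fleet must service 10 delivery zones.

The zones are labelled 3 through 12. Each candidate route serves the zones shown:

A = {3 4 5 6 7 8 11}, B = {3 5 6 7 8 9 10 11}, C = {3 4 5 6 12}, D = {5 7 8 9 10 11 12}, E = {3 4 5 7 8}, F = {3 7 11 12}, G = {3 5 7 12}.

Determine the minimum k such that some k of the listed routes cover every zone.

2

A and D together: A ∪ D = {3, 4, 5, 6, 7, 8, 9, 10, 11, 12} — every zone is covered.
No single route has all 10 zones (the largest, B, has 8), so 2 is optimal.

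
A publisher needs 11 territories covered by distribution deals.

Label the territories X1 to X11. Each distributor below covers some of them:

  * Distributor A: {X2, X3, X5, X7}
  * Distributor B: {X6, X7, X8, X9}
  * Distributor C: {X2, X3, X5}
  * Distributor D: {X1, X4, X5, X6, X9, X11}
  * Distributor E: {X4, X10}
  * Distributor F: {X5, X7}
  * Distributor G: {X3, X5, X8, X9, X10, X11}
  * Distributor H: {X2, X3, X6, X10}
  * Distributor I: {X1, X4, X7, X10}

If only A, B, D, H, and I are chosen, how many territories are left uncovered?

0

Union of A, B, D, H, I = {X1, X2, X3, X4, X5, X6, X7, X8, X9, X10, X11} — that's every territory, so 0 are uncovered.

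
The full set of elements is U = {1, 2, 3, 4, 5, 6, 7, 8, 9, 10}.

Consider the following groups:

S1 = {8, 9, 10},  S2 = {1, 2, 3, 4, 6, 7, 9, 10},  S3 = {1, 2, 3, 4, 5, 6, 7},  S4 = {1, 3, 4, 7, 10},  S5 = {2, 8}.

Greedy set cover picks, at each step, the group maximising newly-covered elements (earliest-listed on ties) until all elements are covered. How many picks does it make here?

3

Greedy: pick S2 (covers 8 new) → pick S1 (covers 1 new) → pick S3 (covers 1 new). Total picks: 3.
(The true minimum cover uses only 2 groups, so greedy is not optimal here.)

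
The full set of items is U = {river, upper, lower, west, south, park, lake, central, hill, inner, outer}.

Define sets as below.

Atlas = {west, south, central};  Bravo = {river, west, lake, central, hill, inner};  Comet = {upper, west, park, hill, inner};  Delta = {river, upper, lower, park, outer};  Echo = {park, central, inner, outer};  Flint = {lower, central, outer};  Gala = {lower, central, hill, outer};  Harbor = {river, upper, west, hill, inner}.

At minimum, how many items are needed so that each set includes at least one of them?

The 2 items {upper, central} hit every set.
The sets Comet, Flint are pairwise disjoint, so any hitting set needs a separate item for each — at least 2. Hence 2 is optimal.

2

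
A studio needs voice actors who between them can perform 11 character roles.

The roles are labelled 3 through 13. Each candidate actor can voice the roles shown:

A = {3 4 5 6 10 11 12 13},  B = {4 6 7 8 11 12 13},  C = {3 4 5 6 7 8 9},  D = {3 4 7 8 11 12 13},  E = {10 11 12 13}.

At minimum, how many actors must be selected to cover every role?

Take {C, E}. Their union is {3, 4, 5, 6, 7, 8, 9, 10, 11, 12, 13}, which is all 11 roles.
No single actor has all 11 roles (the largest, A, has 8), so 2 is optimal.

2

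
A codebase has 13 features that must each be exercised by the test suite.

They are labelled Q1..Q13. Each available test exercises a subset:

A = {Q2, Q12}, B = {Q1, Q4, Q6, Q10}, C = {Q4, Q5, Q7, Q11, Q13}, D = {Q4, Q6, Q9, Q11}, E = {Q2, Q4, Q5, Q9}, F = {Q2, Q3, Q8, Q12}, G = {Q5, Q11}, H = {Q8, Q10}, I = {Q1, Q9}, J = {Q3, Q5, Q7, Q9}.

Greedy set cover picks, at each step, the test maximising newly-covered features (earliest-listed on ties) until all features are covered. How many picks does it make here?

4

Greedy: pick C (covers 5 new) → pick F (covers 4 new) → pick B (covers 3 new) → pick D (covers 1 new). Total picks: 4.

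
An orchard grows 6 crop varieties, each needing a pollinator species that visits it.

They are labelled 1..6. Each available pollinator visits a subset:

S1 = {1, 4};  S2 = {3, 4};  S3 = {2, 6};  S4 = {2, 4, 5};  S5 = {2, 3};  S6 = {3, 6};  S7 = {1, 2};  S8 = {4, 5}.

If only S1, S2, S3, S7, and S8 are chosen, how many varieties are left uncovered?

0

Union of S1, S2, S3, S7, S8 = {1, 2, 3, 4, 5, 6} — that's every variety, so 0 are uncovered.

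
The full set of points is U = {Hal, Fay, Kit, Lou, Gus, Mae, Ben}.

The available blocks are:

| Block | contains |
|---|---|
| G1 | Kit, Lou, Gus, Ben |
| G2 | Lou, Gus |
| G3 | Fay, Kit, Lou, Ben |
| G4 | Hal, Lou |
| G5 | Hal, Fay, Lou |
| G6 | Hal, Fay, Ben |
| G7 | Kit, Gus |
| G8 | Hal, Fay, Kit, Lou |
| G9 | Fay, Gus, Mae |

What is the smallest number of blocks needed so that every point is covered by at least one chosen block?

3

G1 and G6 and G9 together: G1 ∪ G6 ∪ G9 = {Hal, Fay, Kit, Lou, Gus, Mae, Ben} — every point is covered.
Only G9 contains Mae, so G9 is forced; the remaining 4 points need at least 2 more blocks (each remaining block adds at most 3) — so at least 3 blocks are needed, and 3 is optimal.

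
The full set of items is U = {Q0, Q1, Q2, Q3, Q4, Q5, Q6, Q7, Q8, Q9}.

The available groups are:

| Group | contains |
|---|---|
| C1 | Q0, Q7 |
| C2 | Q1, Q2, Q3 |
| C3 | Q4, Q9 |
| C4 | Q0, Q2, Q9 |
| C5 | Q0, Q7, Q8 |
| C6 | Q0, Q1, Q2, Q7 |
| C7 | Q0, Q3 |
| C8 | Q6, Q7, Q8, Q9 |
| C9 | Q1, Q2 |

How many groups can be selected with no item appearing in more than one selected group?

C2, C3, C5 are pairwise disjoint (C2={Q1,Q2,Q3}; C3={Q4,Q9}; C5={Q0,Q7,Q8}).
Every remaining group overlaps one of these, and no 4 of the listed groups are pairwise disjoint, so 3 is the maximum.

3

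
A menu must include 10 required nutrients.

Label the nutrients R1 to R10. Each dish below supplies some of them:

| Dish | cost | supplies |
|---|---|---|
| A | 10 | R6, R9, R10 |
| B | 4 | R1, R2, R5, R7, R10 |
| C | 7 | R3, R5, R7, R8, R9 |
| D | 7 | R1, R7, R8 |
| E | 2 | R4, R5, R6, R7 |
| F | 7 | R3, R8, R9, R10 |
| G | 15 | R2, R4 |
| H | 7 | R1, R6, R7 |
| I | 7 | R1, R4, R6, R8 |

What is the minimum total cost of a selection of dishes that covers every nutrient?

13

B, E, F together cover every nutrient (B ∪ E ∪ F = {R1, R2, R3, R4, R5, R6, R7, R8, R9, R10}); total cost 4 + 2 + 7 = 13.
No covering selection has total cost below 13.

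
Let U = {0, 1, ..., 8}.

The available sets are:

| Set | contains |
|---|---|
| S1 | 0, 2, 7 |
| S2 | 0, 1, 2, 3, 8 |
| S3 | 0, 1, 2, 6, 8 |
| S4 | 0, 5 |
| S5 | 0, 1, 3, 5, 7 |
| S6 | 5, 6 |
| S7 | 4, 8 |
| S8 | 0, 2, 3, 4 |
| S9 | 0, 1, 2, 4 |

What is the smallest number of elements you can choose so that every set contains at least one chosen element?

3

Take H = {0, 5, 8}. Each listed set contains at least one of these, so H is a hitting set of size 3.
The sets S1, S6, S7 are pairwise disjoint, so any hitting set needs a separate element for each — at least 3. Hence 3 is optimal.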